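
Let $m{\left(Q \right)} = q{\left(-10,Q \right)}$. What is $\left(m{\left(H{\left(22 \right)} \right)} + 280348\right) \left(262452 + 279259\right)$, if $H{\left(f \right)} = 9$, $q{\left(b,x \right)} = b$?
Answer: $151862178318$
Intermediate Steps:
$m{\left(Q \right)} = -10$
$\left(m{\left(H{\left(22 \right)} \right)} + 280348\right) \left(262452 + 279259\right) = \left(-10 + 280348\right) \left(262452 + 279259\right) = 280338 \cdot 541711 = 151862178318$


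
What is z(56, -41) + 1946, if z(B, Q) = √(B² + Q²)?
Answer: 1946 + √4817 ≈ 2015.4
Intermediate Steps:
z(56, -41) + 1946 = √(56² + (-41)²) + 1946 = √(3136 + 1681) + 1946 = √4817 + 1946 = 1946 + √4817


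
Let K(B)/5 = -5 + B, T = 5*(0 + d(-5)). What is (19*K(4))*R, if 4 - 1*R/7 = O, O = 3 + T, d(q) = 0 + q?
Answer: -17290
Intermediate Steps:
d(q) = q
T = -25 (T = 5*(0 - 5) = 5*(-5) = -25)
K(B) = -25 + 5*B (K(B) = 5*(-5 + B) = -25 + 5*B)
O = -22 (O = 3 - 25 = -22)
R = 182 (R = 28 - 7*(-22) = 28 + 154 = 182)
(19*K(4))*R = (19*(-25 + 5*4))*182 = (19*(-25 + 20))*182 = (19*(-5))*182 = -95*182 = -17290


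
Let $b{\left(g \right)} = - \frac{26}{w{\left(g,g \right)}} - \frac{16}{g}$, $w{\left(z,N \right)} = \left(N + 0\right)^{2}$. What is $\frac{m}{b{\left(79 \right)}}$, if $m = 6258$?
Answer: $- \frac{6509363}{215} \approx -30276.0$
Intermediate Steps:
$w{\left(z,N \right)} = N^{2}$
$b{\left(g \right)} = - \frac{26}{g^{2}} - \frac{16}{g}$
$\frac{m}{b{\left(79 \right)}} = \frac{6258}{2 \cdot \frac{1}{6241} \left(-13 - 632\right)} = \frac{6258}{2 \cdot \frac{1}{6241} \left(-645\right)} = \frac{6258}{- \frac{1290}{6241}} = 6258 \left(- \frac{6241}{1290}\right) = - \frac{6509363}{215}$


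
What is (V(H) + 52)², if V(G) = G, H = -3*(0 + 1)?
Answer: 2401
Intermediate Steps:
H = -3 (H = -3*1 = -3)
(V(H) + 52)² = (-3 + 52)² = 49² = 2401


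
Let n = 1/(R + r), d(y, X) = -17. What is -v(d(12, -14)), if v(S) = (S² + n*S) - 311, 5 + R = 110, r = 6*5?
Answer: 2987/135 ≈ 22.126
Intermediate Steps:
r = 30
R = 105 (R = -5 + 110 = 105)
n = 1/135 (n = 1/(105 + 30) = 1/135 ≈ 0.0074074)
v(S) = -311 + S² + S/135 (v(S) = (S² + S/135) - 311 = -311 + S² + S/135)
-v(d(12, -14)) = -(-311 + (-17)² + (1/135)*(-17)) = -(-311 + 289 - 17/135) = -1*(-2987/135) = 2987/135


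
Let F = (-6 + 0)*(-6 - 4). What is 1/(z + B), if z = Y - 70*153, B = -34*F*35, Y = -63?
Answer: -1/82173 ≈ -1.2169e-5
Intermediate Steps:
F = 60 (F = -6*(-10) = 60)
B = -71400 (B = -34*60*35 = -2040*35 = -71400)
z = -10773 (z = -63 - 70*153 = -63 - 10710 = -10773)
1/(z + B) = 1/(-10773 - 71400) = 1/(-82173) = -1/82173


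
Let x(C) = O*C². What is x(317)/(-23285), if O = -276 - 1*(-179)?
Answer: 9747433/23285 ≈ 418.61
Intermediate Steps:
O = -97 (O = -276 + 179 = -97)
x(C) = -97*C²
x(317)/(-23285) = -97*317²/(-23285) = -97*100489*(-1/23285) = -9747433*(-1/23285) = 9747433/23285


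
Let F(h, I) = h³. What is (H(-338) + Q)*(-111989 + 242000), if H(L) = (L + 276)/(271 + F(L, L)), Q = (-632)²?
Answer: 2005216678462003146/38614201 ≈ 5.1929e+10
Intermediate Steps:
Q = 399424
H(L) = (276 + L)/(271 + L³) (H(L) = (L + 276)/(271 + L³) = (276 + L)/(271 + L³))
(H(-338) + Q)*(-111989 + 242000) = ((276 - 338)/(271 + (-338)³) + 399424)*(-111989 + 242000) = (-62/(271 - 38614472) + 399424)*130011 = (-62/(-38614201) + 399424)*130011 = (-1/38614201*(-62) + 399424)*130011 = (62/38614201 + 399424)*130011 = (15423438620286/38614201)*130011 = 2005216678462003146/38614201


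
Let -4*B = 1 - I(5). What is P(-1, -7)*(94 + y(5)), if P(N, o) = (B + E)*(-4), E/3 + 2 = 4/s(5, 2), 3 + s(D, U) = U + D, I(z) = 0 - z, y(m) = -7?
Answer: 1566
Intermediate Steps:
I(z) = -z
s(D, U) = -3 + D + U (s(D, U) = -3 + (U + D) = -3 + (D + U) = -3 + D + U)
B = -3/2 (B = -(1 - (-1)*5)/4 = -(1 - 1*(-5))/4 = -(1 + 5)/4 = -¼*6 = -3/2 ≈ -1.5000)
E = -3 (E = -6 + 3*(4/(-3 + 5 + 2)) = -6 + 3*(4/4) = -6 + 3*(4*(¼)) = -6 + 3*1 = -6 + 3 = -3)
P(N, o) = 18 (P(N, o) = (-3/2 - 3)*(-4) = -9/2*(-4) = 18)
P(-1, -7)*(94 + y(5)) = 18*(94 - 7) = 18*87 = 1566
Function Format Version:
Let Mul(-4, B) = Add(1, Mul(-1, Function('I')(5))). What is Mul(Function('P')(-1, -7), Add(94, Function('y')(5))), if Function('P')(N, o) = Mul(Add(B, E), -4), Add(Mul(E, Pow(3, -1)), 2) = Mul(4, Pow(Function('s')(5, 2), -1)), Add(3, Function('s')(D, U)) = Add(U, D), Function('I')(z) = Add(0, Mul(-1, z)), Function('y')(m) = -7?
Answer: 1566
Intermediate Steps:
Function('I')(z) = Mul(-1, z)
Function('s')(D, U) = Add(-3, D, U) (Function('s')(D, U) = Add(-3, Add(U, D)) = Add(-3, Add(D, U)) = Add(-3, D, U))
B = Rational(-3, 2) (B = Mul(Rational(-1, 4), Add(1, Mul(-1, Mul(-1, 5)))) = Mul(Rational(-1, 4), Add(1, Mul(-1, -5))) = Mul(Rational(-1, 4), Add(1, 5)) = Mul(Rational(-1, 4), 6) = Rational(-3, 2) ≈ -1.5000)
E = -3 (E = Add(-6, Mul(3, Mul(4, Pow(Add(-3, 5, 2), -1)))) = Add(-6, Mul(3, Mul(4, Pow(4, -1)))) = Add(-6, Mul(3, Mul(4, Rational(1, 4)))) = Add(-6, Mul(3, 1)) = Add(-6, 3) = -3)
Function('P')(N, o) = 18 (Function('P')(N, o) = Mul(Add(Rational(-3, 2), -3), -4) = Mul(Rational(-9, 2), -4) = 18)
Mul(Function('P')(-1, -7), Add(94, Function('y')(5))) = Mul(18, Add(94, -7)) = Mul(18, 87) = 1566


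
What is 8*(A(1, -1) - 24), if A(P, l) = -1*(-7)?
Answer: -136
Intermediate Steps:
A(P, l) = 7
8*(A(1, -1) - 24) = 8*(7 - 24) = 8*(-17) = -136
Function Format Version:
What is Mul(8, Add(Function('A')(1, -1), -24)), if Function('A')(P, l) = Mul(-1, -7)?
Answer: -136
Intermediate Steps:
Function('A')(P, l) = 7
Mul(8, Add(Function('A')(1, -1), -24)) = Mul(8, Add(7, -24)) = Mul(8, -17) = -136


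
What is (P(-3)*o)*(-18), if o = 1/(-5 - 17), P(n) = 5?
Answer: 45/11 ≈ 4.0909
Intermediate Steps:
o = -1/22 (o = 1/(-22) = -1/22 ≈ -0.045455)
(P(-3)*o)*(-18) = (5*(-1/22))*(-18) = -5/22*(-18) = 45/11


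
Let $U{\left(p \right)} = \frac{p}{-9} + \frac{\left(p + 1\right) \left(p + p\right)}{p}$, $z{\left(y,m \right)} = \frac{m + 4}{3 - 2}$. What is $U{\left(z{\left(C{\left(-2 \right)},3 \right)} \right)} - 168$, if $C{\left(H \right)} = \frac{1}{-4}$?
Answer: $- \frac{1375}{9} \approx -152.78$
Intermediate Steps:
$C{\left(H \right)} = - \frac{1}{4}$
$z{\left(y,m \right)} = 4 + m$ ($z{\left(y,m \right)} = \frac{4 + m}{1} = \left(4 + m\right) 1 = 4 + m$)
$U{\left(p \right)} = 2 + \frac{17 p}{9}$ ($U{\left(p \right)} = p \left(- \frac{1}{9}\right) + \frac{\left(1 + p\right) 2 p}{p} = - \frac{p}{9} + \frac{2 p \left(1 + p\right)}{p} = - \frac{p}{9} + \left(2 + 2 p\right) = 2 + \frac{17 p}{9}$)
$U{\left(z{\left(C{\left(-2 \right)},3 \right)} \right)} - 168 = \left(2 + \frac{17 \left(4 + 3\right)}{9}\right) - 168 = \left(2 + \frac{17}{9} \cdot 7\right) - 168 = \left(2 + \frac{119}{9}\right) - 168 = \frac{137}{9} - 168 = - \frac{1375}{9}$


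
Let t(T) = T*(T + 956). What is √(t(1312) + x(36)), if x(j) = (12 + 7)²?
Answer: √2975977 ≈ 1725.1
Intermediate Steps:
t(T) = T*(956 + T)
x(j) = 361 (x(j) = 19² = 361)
√(t(1312) + x(36)) = √(1312*(956 + 1312) + 361) = √(1312*2268 + 361) = √(2975616 + 361) = √2975977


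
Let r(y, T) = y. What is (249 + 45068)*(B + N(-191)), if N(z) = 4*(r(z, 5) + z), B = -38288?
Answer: -1804341672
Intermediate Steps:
N(z) = 8*z (N(z) = 4*(z + z) = 4*(2*z) = 8*z)
(249 + 45068)*(B + N(-191)) = (249 + 45068)*(-38288 + 8*(-191)) = 45317*(-38288 - 1528) = 45317*(-39816) = -1804341672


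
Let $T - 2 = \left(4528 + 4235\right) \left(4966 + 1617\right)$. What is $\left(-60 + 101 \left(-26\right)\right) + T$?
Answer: $57684145$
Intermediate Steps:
$T = 57686831$ ($T = 2 + \left(4528 + 4235\right) \left(4966 + 1617\right) = 2 + 8763 \cdot 6583 = 2 + 57686829 = 57686831$)
$\left(-60 + 101 \left(-26\right)\right) + T = \left(-60 + 101 \left(-26\right)\right) + 57686831 = \left(-60 - 2626\right) + 57686831 = -2686 + 57686831 = 57684145$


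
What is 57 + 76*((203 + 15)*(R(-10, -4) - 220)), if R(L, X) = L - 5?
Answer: -3893423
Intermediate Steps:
R(L, X) = -5 + L
57 + 76*((203 + 15)*(R(-10, -4) - 220)) = 57 + 76*((203 + 15)*((-5 - 10) - 220)) = 57 + 76*(218*(-15 - 220)) = 57 + 76*(218*(-235)) = 57 + 76*(-51230) = 57 - 3893480 = -3893423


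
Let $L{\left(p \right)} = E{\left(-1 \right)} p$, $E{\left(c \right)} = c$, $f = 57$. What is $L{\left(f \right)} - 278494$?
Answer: $-278551$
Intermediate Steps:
$L{\left(p \right)} = - p$
$L{\left(f \right)} - 278494 = \left(-1\right) 57 - 278494 = -57 - 278494 = -278551$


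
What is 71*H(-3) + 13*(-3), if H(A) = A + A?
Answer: -465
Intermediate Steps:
H(A) = 2*A
71*H(-3) + 13*(-3) = 71*(2*(-3)) + 13*(-3) = 71*(-6) - 39 = -426 - 39 = -465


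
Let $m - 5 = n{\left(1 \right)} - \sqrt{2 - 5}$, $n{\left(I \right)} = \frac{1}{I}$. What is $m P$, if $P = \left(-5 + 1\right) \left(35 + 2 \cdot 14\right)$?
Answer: $-1512 + 252 i \sqrt{3} \approx -1512.0 + 436.48 i$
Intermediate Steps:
$P = -252$ ($P = - 4 \left(35 + 28\right) = \left(-4\right) 63 = -252$)
$m = 6 - i \sqrt{3}$ ($m = 5 + \left(1^{-1} - \sqrt{2 - 5}\right) = 5 + \left(1 - \sqrt{-3}\right) = 5 + \left(1 - i \sqrt{3}\right) = 6 - i \sqrt{3} \approx 6.0 - 1.732 i$)
$m P = \left(6 - i \sqrt{3}\right) \left(-252\right) = -1512 + 252 i \sqrt{3}$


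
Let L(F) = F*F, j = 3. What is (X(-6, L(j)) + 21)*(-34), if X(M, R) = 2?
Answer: -782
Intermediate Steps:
L(F) = F²
(X(-6, L(j)) + 21)*(-34) = (2 + 21)*(-34) = 23*(-34) = -782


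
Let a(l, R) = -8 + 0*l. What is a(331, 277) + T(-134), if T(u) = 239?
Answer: 231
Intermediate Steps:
a(l, R) = -8 (a(l, R) = -8 + 0 = -8)
a(331, 277) + T(-134) = -8 + 239 = 231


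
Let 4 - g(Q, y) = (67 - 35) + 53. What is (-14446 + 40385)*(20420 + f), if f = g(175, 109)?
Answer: 527573321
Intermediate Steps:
g(Q, y) = -81 (g(Q, y) = 4 - ((67 - 35) + 53) = 4 - (32 + 53) = 4 - 1*85 = 4 - 85 = -81)
f = -81
(-14446 + 40385)*(20420 + f) = (-14446 + 40385)*(20420 - 81) = 25939*20339 = 527573321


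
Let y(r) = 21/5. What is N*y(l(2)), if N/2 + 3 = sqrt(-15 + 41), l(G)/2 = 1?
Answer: -126/5 + 42*sqrt(26)/5 ≈ 17.632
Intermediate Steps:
l(G) = 2 (l(G) = 2*1 = 2)
y(r) = 21/5 (y(r) = 21*(1/5) = 21/5)
N = -6 + 2*sqrt(26) (N = -6 + 2*sqrt(-15 + 41) = -6 + 2*sqrt(26) ≈ 4.1980)
N*y(l(2)) = (-6 + 2*sqrt(26))*(21/5) = -126/5 + 42*sqrt(26)/5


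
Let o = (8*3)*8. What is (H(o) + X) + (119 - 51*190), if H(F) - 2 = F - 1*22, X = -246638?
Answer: -256037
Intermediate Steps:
o = 192 (o = 24*8 = 192)
H(F) = -20 + F (H(F) = 2 + (F - 1*22) = 2 + (F - 22) = 2 + (-22 + F) = -20 + F)
(H(o) + X) + (119 - 51*190) = ((-20 + 192) - 246638) + (119 - 51*190) = (172 - 246638) + (119 - 9690) = -246466 - 9571 = -256037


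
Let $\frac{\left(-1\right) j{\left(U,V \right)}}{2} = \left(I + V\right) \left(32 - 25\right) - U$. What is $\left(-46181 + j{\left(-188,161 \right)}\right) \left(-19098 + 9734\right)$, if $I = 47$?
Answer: $463227716$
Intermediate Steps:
$j{\left(U,V \right)} = -658 - 14 V + 2 U$ ($j{\left(U,V \right)} = - 2 \left(\left(47 + V\right) \left(32 - 25\right) - U\right) = - 2 \left(\left(47 + V\right) 7 - U\right) = - 2 \left(\left(329 + 7 V\right) - U\right) = - 2 \left(329 - U + 7 V\right) = -658 - 14 V + 2 U$)
$\left(-46181 + j{\left(-188,161 \right)}\right) \left(-19098 + 9734\right) = \left(-46181 - 3288\right) \left(-19098 + 9734\right) = \left(-46181 - 3288\right) \left(-9364\right) = \left(-49469\right) \left(-9364\right) = 463227716$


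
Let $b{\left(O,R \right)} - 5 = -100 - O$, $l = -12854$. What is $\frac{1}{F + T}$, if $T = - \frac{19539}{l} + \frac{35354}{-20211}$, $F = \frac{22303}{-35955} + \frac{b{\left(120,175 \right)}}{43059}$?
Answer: $- \frac{44689636365376770}{38185962210246967} \approx -1.1703$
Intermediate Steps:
$b{\left(O,R \right)} = -95 - O$ ($b{\left(O,R \right)} = 5 - \left(100 + O\right) = -95 - O$)
$F = - \frac{322691734}{516062115}$ ($F = \frac{22303}{-35955} + \frac{-95 - 120}{43059} = 22303 \left(- \frac{1}{35955}\right) + \left(-95 - 120\right) \frac{1}{43059} = - \frac{22303}{35955} - \frac{215}{43059} = - \frac{322691734}{516062115} \approx -0.6253$)
$T = - \frac{59537587}{259792194}$ ($T = - \frac{19539}{-12854} + \frac{35354}{-20211} = \left(-19539\right) \left(- \frac{1}{12854}\right) + 35354 \left(- \frac{1}{20211}\right) = \frac{19539}{12854} - \frac{35354}{20211} = - \frac{59537587}{259792194} \approx -0.22917$)
$\frac{1}{F + T} = \frac{1}{- \frac{322691734}{516062115} - \frac{59537587}{259792194}} = \frac{1}{- \frac{38185962210246967}{44689636365376770}} = - \frac{44689636365376770}{38185962210246967}$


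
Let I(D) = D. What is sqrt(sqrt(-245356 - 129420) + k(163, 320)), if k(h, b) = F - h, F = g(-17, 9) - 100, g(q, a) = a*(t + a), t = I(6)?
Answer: sqrt(-128 + 2*I*sqrt(93694)) ≈ 15.771 + 19.409*I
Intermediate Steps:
t = 6
g(q, a) = a*(6 + a)
F = 35 (F = 9*(6 + 9) - 100 = 9*15 - 100 = 135 - 100 = 35)
k(h, b) = 35 - h
sqrt(sqrt(-245356 - 129420) + k(163, 320)) = sqrt(sqrt(-245356 - 129420) + (35 - 1*163)) = sqrt(sqrt(-374776) + (35 - 163)) = sqrt(2*I*sqrt(93694) - 128) = sqrt(-128 + 2*I*sqrt(93694))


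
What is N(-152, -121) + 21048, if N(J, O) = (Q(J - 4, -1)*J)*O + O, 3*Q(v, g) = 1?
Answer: 81173/3 ≈ 27058.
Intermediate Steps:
Q(v, g) = ⅓ (Q(v, g) = (⅓)*1 = ⅓)
N(J, O) = O + J*O/3 (N(J, O) = (J/3)*O + O = J*O/3 + O = O + J*O/3)
N(-152, -121) + 21048 = (⅓)*(-121)*(3 - 152) + 21048 = (⅓)*(-121)*(-149) + 21048 = 18029/3 + 21048 = 81173/3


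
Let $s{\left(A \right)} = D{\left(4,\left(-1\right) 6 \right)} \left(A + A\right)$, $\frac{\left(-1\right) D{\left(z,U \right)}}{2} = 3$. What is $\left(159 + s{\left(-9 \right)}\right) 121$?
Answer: $32307$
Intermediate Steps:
$D{\left(z,U \right)} = -6$ ($D{\left(z,U \right)} = \left(-2\right) 3 = -6$)
$s{\left(A \right)} = - 12 A$ ($s{\left(A \right)} = - 6 \left(A + A\right) = - 6 \cdot 2 A = - 12 A$)
$\left(159 + s{\left(-9 \right)}\right) 121 = \left(159 - -108\right) 121 = \left(159 + 108\right) 121 = 267 \cdot 121 = 32307$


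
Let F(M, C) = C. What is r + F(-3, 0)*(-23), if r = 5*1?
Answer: 5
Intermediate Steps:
r = 5
r + F(-3, 0)*(-23) = 5 + 0*(-23) = 5 + 0 = 5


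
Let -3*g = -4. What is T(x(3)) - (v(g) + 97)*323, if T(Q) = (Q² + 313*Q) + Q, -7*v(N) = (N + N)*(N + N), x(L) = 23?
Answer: -1464868/63 ≈ -23252.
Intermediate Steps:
g = 4/3 (g = -⅓*(-4) = 4/3 ≈ 1.3333)
v(N) = -4*N²/7 (v(N) = -(N + N)*(N + N)/7 = -2*N*2*N/7 = -4*N²/7)
T(Q) = Q² + 314*Q
T(x(3)) - (v(g) + 97)*323 = 23*(314 + 23) - (-4*(4/3)²/7 + 97)*323 = 23*337 - (-4/7*16/9 + 97)*323 = 7751 - (-64/63 + 97)*323 = 7751 - 6047*323/63 = 7751 - 1*1953181/63 = 7751 - 1953181/63 = -1464868/63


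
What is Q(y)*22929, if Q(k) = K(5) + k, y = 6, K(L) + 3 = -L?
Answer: -45858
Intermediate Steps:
K(L) = -3 - L
Q(k) = -8 + k (Q(k) = (-3 - 1*5) + k = (-3 - 5) + k = -8 + k)
Q(y)*22929 = (-8 + 6)*22929 = -2*22929 = -45858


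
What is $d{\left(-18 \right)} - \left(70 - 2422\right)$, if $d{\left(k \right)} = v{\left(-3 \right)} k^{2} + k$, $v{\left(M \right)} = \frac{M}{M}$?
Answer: $2658$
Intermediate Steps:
$v{\left(M \right)} = 1$
$d{\left(k \right)} = k + k^{2}$ ($d{\left(k \right)} = 1 k^{2} + k = k^{2} + k = k + k^{2}$)
$d{\left(-18 \right)} - \left(70 - 2422\right) = - 18 \left(1 - 18\right) - \left(70 - 2422\right) = \left(-18\right) \left(-17\right) - -2352 = 306 + 2352 = 2658$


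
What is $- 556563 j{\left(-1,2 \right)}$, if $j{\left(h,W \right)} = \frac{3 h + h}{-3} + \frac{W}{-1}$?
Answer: $371042$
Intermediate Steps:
$j{\left(h,W \right)} = - W - \frac{4 h}{3}$ ($j{\left(h,W \right)} = 4 h \left(- \frac{1}{3}\right) + W \left(-1\right) = - \frac{4 h}{3} - W = - W - \frac{4 h}{3}$)
$- 556563 j{\left(-1,2 \right)} = - 556563 \left(\left(-1\right) 2 - - \frac{4}{3}\right) = - 556563 \left(-2 + \frac{4}{3}\right) = \left(-556563\right) \left(- \frac{2}{3}\right) = 371042$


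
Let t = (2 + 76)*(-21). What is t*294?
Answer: -481572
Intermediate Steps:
t = -1638 (t = 78*(-21) = -1638)
t*294 = -1638*294 = -481572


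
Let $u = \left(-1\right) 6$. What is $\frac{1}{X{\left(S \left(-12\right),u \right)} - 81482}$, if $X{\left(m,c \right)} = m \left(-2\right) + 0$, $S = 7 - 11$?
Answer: $- \frac{1}{81578} \approx -1.2258 \cdot 10^{-5}$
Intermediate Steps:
$u = -6$
$S = -4$ ($S = 7 - 11 = -4$)
$X{\left(m,c \right)} = - 2 m$ ($X{\left(m,c \right)} = - 2 m + 0 = - 2 m$)
$\frac{1}{X{\left(S \left(-12\right),u \right)} - 81482} = \frac{1}{- 2 \left(\left(-4\right) \left(-12\right)\right) - 81482} = \frac{1}{\left(-2\right) 48 - 81482} = \frac{1}{-96 - 81482} = \frac{1}{-81578} = - \frac{1}{81578}$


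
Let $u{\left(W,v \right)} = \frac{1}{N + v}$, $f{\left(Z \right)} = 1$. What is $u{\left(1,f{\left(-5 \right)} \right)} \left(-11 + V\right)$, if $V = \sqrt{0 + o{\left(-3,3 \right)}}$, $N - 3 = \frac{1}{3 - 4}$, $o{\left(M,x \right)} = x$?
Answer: $- \frac{11}{3} + \frac{\sqrt{3}}{3} \approx -3.0893$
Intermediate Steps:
$N = 2$ ($N = 3 + \frac{1}{3 - 4} = 3 + \frac{1}{-1} = 3 - 1 = 2$)
$u{\left(W,v \right)} = \frac{1}{2 + v}$
$V = \sqrt{3}$ ($V = \sqrt{0 + 3} = \sqrt{3} \approx 1.732$)
$u{\left(1,f{\left(-5 \right)} \right)} \left(-11 + V\right) = \frac{-11 + \sqrt{3}}{2 + 1} = \frac{-11 + \sqrt{3}}{3} = - \frac{11}{3} + \frac{\sqrt{3}}{3}$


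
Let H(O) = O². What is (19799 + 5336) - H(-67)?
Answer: 20646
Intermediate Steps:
(19799 + 5336) - H(-67) = (19799 + 5336) - 1*(-67)² = 25135 - 1*4489 = 25135 - 4489 = 20646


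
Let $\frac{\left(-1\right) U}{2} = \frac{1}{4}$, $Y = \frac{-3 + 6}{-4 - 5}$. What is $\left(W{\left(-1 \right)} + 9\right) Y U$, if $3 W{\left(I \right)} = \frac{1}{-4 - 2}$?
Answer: $\frac{161}{108} \approx 1.4907$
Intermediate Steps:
$W{\left(I \right)} = - \frac{1}{18}$ ($W{\left(I \right)} = \frac{1}{3 \left(-4 - 2\right)} = \frac{1}{3 \left(-6\right)} = \frac{1}{3} \left(- \frac{1}{6}\right) = - \frac{1}{18}$)
$Y = - \frac{1}{3}$ ($Y = \frac{3}{-9} = 3 \left(- \frac{1}{9}\right) = - \frac{1}{3} \approx -0.33333$)
$U = - \frac{1}{2}$ ($U = - \frac{2}{4} = \left(-2\right) \frac{1}{4} = - \frac{1}{2} \approx -0.5$)
$\left(W{\left(-1 \right)} + 9\right) Y U = \left(- \frac{1}{18} + 9\right) \left(\left(- \frac{1}{3}\right) \left(- \frac{1}{2}\right)\right) = \frac{161}{18} \cdot \frac{1}{6} = \frac{161}{108}$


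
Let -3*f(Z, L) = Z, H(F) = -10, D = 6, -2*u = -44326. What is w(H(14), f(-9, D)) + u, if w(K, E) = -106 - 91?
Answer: 21966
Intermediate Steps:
u = 22163 (u = -½*(-44326) = 22163)
f(Z, L) = -Z/3
w(K, E) = -197
w(H(14), f(-9, D)) + u = -197 + 22163 = 21966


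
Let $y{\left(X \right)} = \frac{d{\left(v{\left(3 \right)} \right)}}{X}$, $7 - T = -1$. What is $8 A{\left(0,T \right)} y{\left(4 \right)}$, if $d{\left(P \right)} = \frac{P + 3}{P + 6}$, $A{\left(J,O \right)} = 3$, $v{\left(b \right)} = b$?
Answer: $4$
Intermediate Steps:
$T = 8$ ($T = 7 - -1 = 7 + 1 = 8$)
$d{\left(P \right)} = \frac{3 + P}{6 + P}$
$y{\left(X \right)} = \frac{2}{3 X}$ ($y{\left(X \right)} = \frac{\frac{1}{6 + 3} \left(3 + 3\right)}{X} = \frac{\frac{1}{9} \cdot 6}{X} = \frac{2}{3 X}$)
$8 A{\left(0,T \right)} y{\left(4 \right)} = 8 \cdot 3 \frac{2}{3 \cdot 4} = 24 \cdot \frac{2}{3} \cdot \frac{1}{4} = 24 \cdot \frac{1}{6} = 4$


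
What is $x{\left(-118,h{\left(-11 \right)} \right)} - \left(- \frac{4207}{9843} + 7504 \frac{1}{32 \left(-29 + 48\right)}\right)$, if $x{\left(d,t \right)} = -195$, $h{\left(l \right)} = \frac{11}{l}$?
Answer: $- \frac{77393131}{374034} \approx -206.91$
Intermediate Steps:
$x{\left(-118,h{\left(-11 \right)} \right)} - \left(- \frac{4207}{9843} + 7504 \frac{1}{32 \left(-29 + 48\right)}\right) = -195 - \left(- \frac{4207}{9843} + 7504 \frac{1}{32 \left(-29 + 48\right)}\right) = -195 - \left(- \frac{4207}{9843} + \frac{7504}{32 \cdot 19}\right) = -195 + \left(- \frac{7504}{608} + \frac{4207}{9843}\right) = -195 + \left(\left(-7504\right) \frac{1}{608} + \frac{4207}{9843}\right) = -195 + \left(- \frac{469}{38} + \frac{4207}{9843}\right) = -195 - \frac{4456501}{374034} = - \frac{77393131}{374034}$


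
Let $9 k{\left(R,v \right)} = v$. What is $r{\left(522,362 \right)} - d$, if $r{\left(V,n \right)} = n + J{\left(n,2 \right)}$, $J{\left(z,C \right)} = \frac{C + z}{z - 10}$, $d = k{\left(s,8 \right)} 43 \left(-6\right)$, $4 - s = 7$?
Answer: $\frac{156385}{264} \approx 592.37$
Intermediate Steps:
$s = -3$ ($s = 4 - 7 = -3$)
$k{\left(R,v \right)} = \frac{v}{9}$
$d = - \frac{688}{3}$ ($d = \frac{1}{9} \cdot 8 \cdot 43 \left(-6\right) = \frac{8}{9} \cdot 43 \left(-6\right) = \frac{344}{9} \left(-6\right) = - \frac{688}{3} \approx -229.33$)
$J{\left(z,C \right)} = \frac{C + z}{-10 + z}$
$r{\left(V,n \right)} = n + \frac{2 + n}{-10 + n}$
$r{\left(522,362 \right)} - d = \frac{2 + 362 + 362 \left(-10 + 362\right)}{-10 + 362} - - \frac{688}{3} = \frac{2 + 362 + 362 \cdot 352}{352} + \frac{688}{3} = \frac{2 + 362 + 127424}{352} + \frac{688}{3} = \frac{1}{352} \cdot 127788 + \frac{688}{3} = \frac{31947}{88} + \frac{688}{3} = \frac{156385}{264}$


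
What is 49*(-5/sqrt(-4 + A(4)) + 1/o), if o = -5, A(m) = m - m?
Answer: -49/5 + 245*I/2 ≈ -9.8 + 122.5*I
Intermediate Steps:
A(m) = 0
49*(-5/sqrt(-4 + A(4)) + 1/o) = 49*(-5/sqrt(-4 + 0) + 1/(-5)) = 49*(-5*(-I/2) + 1*(-1/5)) = 49*(-5*(-I/2) - 1/5) = 49*(-(-5)*I/2 - 1/5) = 49*(5*I/2 - 1/5) = 49*(-1/5 + 5*I/2) = -49/5 + 245*I/2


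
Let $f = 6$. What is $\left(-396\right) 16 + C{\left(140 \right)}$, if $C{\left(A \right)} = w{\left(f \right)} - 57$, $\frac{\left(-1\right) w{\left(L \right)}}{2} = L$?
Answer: $-6405$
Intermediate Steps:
$w{\left(L \right)} = - 2 L$
$C{\left(A \right)} = -69$ ($C{\left(A \right)} = \left(-2\right) 6 - 57 = -12 - 57 = -69$)
$\left(-396\right) 16 + C{\left(140 \right)} = \left(-396\right) 16 - 69 = -6336 - 69 = -6405$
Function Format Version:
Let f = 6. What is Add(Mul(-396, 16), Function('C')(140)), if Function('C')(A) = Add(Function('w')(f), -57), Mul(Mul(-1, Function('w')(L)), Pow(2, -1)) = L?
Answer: -6405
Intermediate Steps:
Function('w')(L) = Mul(-2, L)
Function('C')(A) = -69 (Function('C')(A) = Add(Mul(-2, 6), -57) = Add(-12, -57) = -69)
Add(Mul(-396, 16), Function('C')(140)) = Add(Mul(-396, 16), -69) = Add(-6336, -69) = -6405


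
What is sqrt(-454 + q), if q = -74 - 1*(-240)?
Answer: 12*I*sqrt(2) ≈ 16.971*I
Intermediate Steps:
q = 166 (q = -74 + 240 = 166)
sqrt(-454 + q) = sqrt(-454 + 166) = sqrt(-288) = 12*I*sqrt(2)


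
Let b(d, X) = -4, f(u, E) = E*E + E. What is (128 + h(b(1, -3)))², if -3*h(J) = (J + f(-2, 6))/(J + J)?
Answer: 2418025/144 ≈ 16792.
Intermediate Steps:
f(u, E) = E + E² (f(u, E) = E² + E = E + E²)
h(J) = -(42 + J)/(6*J) (h(J) = -(J + 6*(1 + 6))/(3*(J + J)) = -(J + 6*7)/(3*(2*J)) = -(J + 42)*1/(2*J)/3 = -(42 + J)*1/(2*J)/3 = -(42 + J)/(6*J))
(128 + h(b(1, -3)))² = (128 + (⅙)*(-42 - 1*(-4))/(-4))² = (128 + (⅙)*(-¼)*(-42 + 4))² = (128 + (⅙)*(-¼)*(-38))² = (128 + 19/12)² = (1555/12)² = 2418025/144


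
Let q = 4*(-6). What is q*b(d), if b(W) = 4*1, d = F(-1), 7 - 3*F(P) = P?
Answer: -96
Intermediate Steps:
F(P) = 7/3 - P/3
d = 8/3 (d = 7/3 - 1/3*(-1) = 7/3 + 1/3 = 8/3 ≈ 2.6667)
b(W) = 4
q = -24
q*b(d) = -24*4 = -96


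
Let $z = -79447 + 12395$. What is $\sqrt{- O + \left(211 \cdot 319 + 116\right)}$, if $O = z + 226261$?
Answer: $2 i \sqrt{22946} \approx 302.96 i$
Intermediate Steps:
$z = -67052$
$O = 159209$ ($O = -67052 + 226261 = 159209$)
$\sqrt{- O + \left(211 \cdot 319 + 116\right)} = \sqrt{\left(-1\right) 159209 + \left(211 \cdot 319 + 116\right)} = \sqrt{-159209 + \left(67309 + 116\right)} = \sqrt{-159209 + 67425} = \sqrt{-91784} = 2 i \sqrt{22946}$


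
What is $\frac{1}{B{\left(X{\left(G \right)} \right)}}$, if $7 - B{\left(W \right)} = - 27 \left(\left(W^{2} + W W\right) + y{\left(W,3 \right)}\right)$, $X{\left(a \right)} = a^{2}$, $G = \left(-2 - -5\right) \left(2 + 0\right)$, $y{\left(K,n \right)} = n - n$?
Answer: $\frac{1}{69991} \approx 1.4288 \cdot 10^{-5}$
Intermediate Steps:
$y{\left(K,n \right)} = 0$
$G = 6$ ($G = \left(-2 + 5\right) 2 = 3 \cdot 2 = 6$)
$B{\left(W \right)} = 7 + 54 W^{2}$ ($B{\left(W \right)} = 7 - - 27 \left(\left(W^{2} + W W\right) + 0\right) = 7 - - 27 \left(\left(W^{2} + W^{2}\right) + 0\right) = 7 - - 27 \left(2 W^{2} + 0\right) = 7 - - 27 \cdot 2 W^{2} = 7 - - 54 W^{2} = 7 + 54 W^{2}$)
$\frac{1}{B{\left(X{\left(G \right)} \right)}} = \frac{1}{7 + 54 \left(6^{2}\right)^{2}} = \frac{1}{7 + 54 \cdot 36^{2}} = \frac{1}{7 + 54 \cdot 1296} = \frac{1}{7 + 69984} = \frac{1}{69991}$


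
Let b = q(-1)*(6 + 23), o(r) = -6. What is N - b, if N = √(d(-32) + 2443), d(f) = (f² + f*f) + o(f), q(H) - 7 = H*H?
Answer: -232 + √4485 ≈ -165.03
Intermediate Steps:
q(H) = 7 + H² (q(H) = 7 + H*H = 7 + H²)
b = 232 (b = (7 + (-1)²)*(6 + 23) = (7 + 1)*29 = 8*29 = 232)
d(f) = -6 + 2*f² (d(f) = (f² + f*f) - 6 = (f² + f²) - 6 = 2*f² - 6 = -6 + 2*f²)
N = √4485 (N = √((-6 + 2*(-32)²) + 2443) = √((-6 + 2*1024) + 2443) = √((-6 + 2048) + 2443) = √(2042 + 2443) = √4485 ≈ 66.970)
N - b = √4485 - 1*232 = √4485 - 232 = -232 + √4485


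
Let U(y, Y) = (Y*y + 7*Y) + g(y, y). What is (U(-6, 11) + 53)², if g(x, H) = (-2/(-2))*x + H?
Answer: 2704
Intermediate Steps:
g(x, H) = H + x (g(x, H) = (-2*(-½))*x + H = 1*x + H = x + H = H + x)
U(y, Y) = 2*y + 7*Y + Y*y (U(y, Y) = (Y*y + 7*Y) + (y + y) = (7*Y + Y*y) + 2*y = 2*y + 7*Y + Y*y)
(U(-6, 11) + 53)² = ((2*(-6) + 7*11 + 11*(-6)) + 53)² = ((-12 + 77 - 66) + 53)² = (-1 + 53)² = 52² = 2704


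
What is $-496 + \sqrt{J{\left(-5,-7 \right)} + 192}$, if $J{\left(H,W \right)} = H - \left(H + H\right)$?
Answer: $-496 + \sqrt{197} \approx -481.96$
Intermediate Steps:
$J{\left(H,W \right)} = - H$ ($J{\left(H,W \right)} = H - 2 H = - H$)
$-496 + \sqrt{J{\left(-5,-7 \right)} + 192} = -496 + \sqrt{\left(-1\right) \left(-5\right) + 192} = -496 + \sqrt{5 + 192} = -496 + \sqrt{197}$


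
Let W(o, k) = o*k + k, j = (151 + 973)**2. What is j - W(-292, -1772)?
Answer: 747724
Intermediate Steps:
j = 1263376 (j = 1124**2 = 1263376)
W(o, k) = k + k*o (W(o, k) = k*o + k = k + k*o)
j - W(-292, -1772) = 1263376 - (-1772)*(1 - 292) = 1263376 - (-1772)*(-291) = 1263376 - 1*515652 = 1263376 - 515652 = 747724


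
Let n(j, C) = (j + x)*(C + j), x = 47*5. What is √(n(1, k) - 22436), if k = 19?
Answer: 2*I*√4429 ≈ 133.1*I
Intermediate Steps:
x = 235
n(j, C) = (235 + j)*(C + j) (n(j, C) = (j + 235)*(C + j) = (235 + j)*(C + j))
√(n(1, k) - 22436) = √((1² + 235*19 + 235*1 + 19*1) - 22436) = √((1 + 4465 + 235 + 19) - 22436) = √(4720 - 22436) = √(-17716) = 2*I*√4429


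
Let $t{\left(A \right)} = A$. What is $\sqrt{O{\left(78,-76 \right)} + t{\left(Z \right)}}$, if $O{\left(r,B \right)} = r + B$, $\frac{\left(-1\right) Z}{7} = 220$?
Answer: $i \sqrt{1538} \approx 39.217 i$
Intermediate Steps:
$Z = -1540$ ($Z = \left(-7\right) 220 = -1540$)
$O{\left(r,B \right)} = B + r$
$\sqrt{O{\left(78,-76 \right)} + t{\left(Z \right)}} = \sqrt{\left(-76 + 78\right) - 1540} = \sqrt{2 - 1540} = \sqrt{-1538} = i \sqrt{1538}$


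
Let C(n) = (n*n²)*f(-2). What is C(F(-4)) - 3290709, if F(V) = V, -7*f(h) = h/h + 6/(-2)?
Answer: -23035091/7 ≈ -3.2907e+6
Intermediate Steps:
f(h) = 2/7 (f(h) = -(h/h + 6/(-2))/7 = -(1 + 6*(-½))/7 = -(1 - 3)/7 = -⅐*(-2) = 2/7)
C(n) = 2*n³/7 (C(n) = (n*n²)*(2/7) = n³*(2/7) = 2*n³/7)
C(F(-4)) - 3290709 = (2/7)*(-4)³ - 3290709 = (2/7)*(-64) - 3290709 = -128/7 - 3290709 = -23035091/7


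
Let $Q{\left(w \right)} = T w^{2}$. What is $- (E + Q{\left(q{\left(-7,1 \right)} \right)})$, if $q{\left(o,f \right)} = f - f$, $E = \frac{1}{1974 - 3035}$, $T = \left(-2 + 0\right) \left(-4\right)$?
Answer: $\frac{1}{1061} \approx 0.00094251$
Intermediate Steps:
$T = 8$ ($T = \left(-2\right) \left(-4\right) = 8$)
$E = - \frac{1}{1061}$ ($E = \frac{1}{-1061} = - \frac{1}{1061} \approx -0.00094251$)
$q{\left(o,f \right)} = 0$
$Q{\left(w \right)} = 8 w^{2}$
$- (E + Q{\left(q{\left(-7,1 \right)} \right)}) = - (- \frac{1}{1061} + 8 \cdot 0^{2}) = - (- \frac{1}{1061} + 8 \cdot 0) = - (- \frac{1}{1061} + 0) = \left(-1\right) \left(- \frac{1}{1061}\right) = \frac{1}{1061}$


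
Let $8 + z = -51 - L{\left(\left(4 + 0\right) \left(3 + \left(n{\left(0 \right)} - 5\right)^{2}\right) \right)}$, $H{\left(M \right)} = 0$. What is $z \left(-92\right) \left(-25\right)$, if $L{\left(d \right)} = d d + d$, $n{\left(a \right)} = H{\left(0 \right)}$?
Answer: $-29244500$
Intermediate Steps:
$n{\left(a \right)} = 0$
$L{\left(d \right)} = d + d^{2}$ ($L{\left(d \right)} = d^{2} + d = d + d^{2}$)
$z = -12715$ ($z = -8 - \left(51 + \left(4 + 0\right) \left(3 + \left(0 - 5\right)^{2}\right) \left(1 + \left(4 + 0\right) \left(3 + \left(0 - 5\right)^{2}\right)\right)\right) = -8 - \left(51 + 4 \left(3 + \left(-5\right)^{2}\right) \left(1 + 4 \left(3 + \left(-5\right)^{2}\right)\right)\right) = -8 - \left(51 + 4 \left(3 + 25\right) \left(1 + 4 \left(3 + 25\right)\right)\right) = -8 - \left(51 + 4 \cdot 28 \left(1 + 4 \cdot 28\right)\right) = -8 - \left(51 + 112 \left(1 + 112\right)\right) = -8 - \left(51 + 112 \cdot 113\right) = -8 - 12707 = -12715$)
$z \left(-92\right) \left(-25\right) = \left(-12715\right) \left(-92\right) \left(-25\right) = 1169780 \left(-25\right) = -29244500$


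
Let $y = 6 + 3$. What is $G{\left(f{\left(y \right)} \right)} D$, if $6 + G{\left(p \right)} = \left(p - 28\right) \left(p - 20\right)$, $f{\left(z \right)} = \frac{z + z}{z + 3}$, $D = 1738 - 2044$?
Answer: $- \frac{296361}{2} \approx -1.4818 \cdot 10^{5}$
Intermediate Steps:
$y = 9$
$D = -306$
$f{\left(z \right)} = \frac{2 z}{3 + z}$
$G{\left(p \right)} = -6 + \left(-28 + p\right) \left(-20 + p\right)$ ($G{\left(p \right)} = -6 + \left(p - 28\right) \left(p - 20\right) = -6 + \left(-28 + p\right) \left(-20 + p\right)$)
$G{\left(f{\left(y \right)} \right)} D = \left(554 + \left(2 \cdot 9 \frac{1}{3 + 9}\right)^{2} - 48 \cdot 2 \cdot 9 \frac{1}{3 + 9}\right) \left(-306\right) = \left(554 + \left(2 \cdot 9 \cdot \frac{1}{12}\right)^{2} - 48 \cdot 2 \cdot 9 \cdot \frac{1}{12}\right) \left(-306\right) = \left(554 + \left(\frac{3}{2}\right)^{2} - 72\right) \left(-306\right) = \left(554 + \frac{9}{4} - 72\right) \left(-306\right) = \frac{1937}{4} \left(-306\right) = - \frac{296361}{2}$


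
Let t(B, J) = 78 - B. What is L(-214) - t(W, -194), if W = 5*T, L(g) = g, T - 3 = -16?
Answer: -357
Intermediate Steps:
T = -13 (T = 3 - 16 = -13)
W = -65 (W = 5*(-13) = -65)
L(-214) - t(W, -194) = -214 - (78 - 1*(-65)) = -214 - (78 + 65) = -214 - 1*143 = -214 - 143 = -357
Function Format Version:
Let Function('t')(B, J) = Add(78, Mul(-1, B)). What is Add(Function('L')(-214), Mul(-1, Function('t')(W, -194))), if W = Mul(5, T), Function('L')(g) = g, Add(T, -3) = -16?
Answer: -357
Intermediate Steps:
T = -13 (T = Add(3, -16) = -13)
W = -65 (W = Mul(5, -13) = -65)
Add(Function('L')(-214), Mul(-1, Function('t')(W, -194))) = Add(-214, Mul(-1, Add(78, Mul(-1, -65)))) = Add(-214, Mul(-1, Add(78, 65))) = Add(-214, Mul(-1, 143)) = Add(-214, -143) = -357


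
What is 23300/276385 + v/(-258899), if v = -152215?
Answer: 9620457895/14311160023 ≈ 0.67223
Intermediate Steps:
23300/276385 + v/(-258899) = 23300/276385 - 152215/(-258899) = 23300*(1/276385) - 152215*(-1/258899) = 4660/55277 + 152215/258899 = 9620457895/14311160023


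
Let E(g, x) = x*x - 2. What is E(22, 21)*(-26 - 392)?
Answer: -183502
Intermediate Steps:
E(g, x) = -2 + x² (E(g, x) = x² - 2 = -2 + x²)
E(22, 21)*(-26 - 392) = (-2 + 21²)*(-26 - 392) = (-2 + 441)*(-418) = 439*(-418) = -183502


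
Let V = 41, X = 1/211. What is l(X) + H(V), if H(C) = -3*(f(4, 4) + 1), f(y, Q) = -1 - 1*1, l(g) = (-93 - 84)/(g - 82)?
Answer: 29750/5767 ≈ 5.1587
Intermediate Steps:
X = 1/211 ≈ 0.0047393
l(g) = -177/(-82 + g)
f(y, Q) = -2 (f(y, Q) = -1 - 1 = -2)
H(C) = 3 (H(C) = -3*(-2 + 1) = -3*(-1) = 3)
l(X) + H(V) = -177/(-82 + 1/211) + 3 = -177/(-17301/211) + 3 = -177*(-211/17301) + 3 = 12449/5767 + 3 = 29750/5767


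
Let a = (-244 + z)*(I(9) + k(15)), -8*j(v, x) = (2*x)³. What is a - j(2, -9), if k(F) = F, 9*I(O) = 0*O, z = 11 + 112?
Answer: -2544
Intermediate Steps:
z = 123
I(O) = 0 (I(O) = (0*O)/9 = (⅑)*0 = 0)
j(v, x) = -x³ (j(v, x) = -8*x³/8 = -x³)
a = -1815 (a = (-244 + 123)*(0 + 15) = -121*15 = -1815)
a - j(2, -9) = -1815 - (-1)*(-9)³ = -1815 - (-1)*(-729) = -1815 - 1*729 = -1815 - 729 = -2544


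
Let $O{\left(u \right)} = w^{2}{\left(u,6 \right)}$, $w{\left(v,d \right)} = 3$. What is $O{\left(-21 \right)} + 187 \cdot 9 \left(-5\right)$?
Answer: $-8406$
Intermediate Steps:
$O{\left(u \right)} = 9$ ($O{\left(u \right)} = 3^{2} = 9$)
$O{\left(-21 \right)} + 187 \cdot 9 \left(-5\right) = 9 + 187 \cdot 9 \left(-5\right) = 9 + 187 \left(-45\right) = 9 - 8415 = -8406$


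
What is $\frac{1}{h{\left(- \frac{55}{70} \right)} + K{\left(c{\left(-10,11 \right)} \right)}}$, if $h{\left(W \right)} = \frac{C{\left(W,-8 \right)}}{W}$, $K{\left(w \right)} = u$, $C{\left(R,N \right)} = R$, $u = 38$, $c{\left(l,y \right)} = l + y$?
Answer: $\frac{1}{39} \approx 0.025641$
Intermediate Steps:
$K{\left(w \right)} = 38$
$h{\left(W \right)} = 1$ ($h{\left(W \right)} = \frac{W}{W} = 1$)
$\frac{1}{h{\left(- \frac{55}{70} \right)} + K{\left(c{\left(-10,11 \right)} \right)}} = \frac{1}{1 + 38} = \frac{1}{39}$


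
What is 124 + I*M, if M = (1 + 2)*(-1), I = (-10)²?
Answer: -176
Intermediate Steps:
I = 100
M = -3 (M = 3*(-1) = -3)
124 + I*M = 124 + 100*(-3) = 124 - 300 = -176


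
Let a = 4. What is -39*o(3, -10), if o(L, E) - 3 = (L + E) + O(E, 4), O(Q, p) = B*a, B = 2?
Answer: -156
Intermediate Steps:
O(Q, p) = 8 (O(Q, p) = 2*4 = 8)
o(L, E) = 11 + E + L (o(L, E) = 3 + ((L + E) + 8) = 3 + ((E + L) + 8) = 3 + (8 + E + L) = 11 + E + L)
-39*o(3, -10) = -39*(11 - 10 + 3) = -39*4 = -156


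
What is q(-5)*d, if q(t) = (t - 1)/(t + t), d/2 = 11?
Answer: 66/5 ≈ 13.200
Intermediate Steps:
d = 22 (d = 2*11 = 22)
q(t) = (-1 + t)/(2*t) (q(t) = (-1 + t)/((2*t)) = (-1 + t)*(1/(2*t)) = (-1 + t)/(2*t))
q(-5)*d = ((½)*(-1 - 5)/(-5))*22 = ((½)*(-⅕)*(-6))*22 = (⅗)*22 = 66/5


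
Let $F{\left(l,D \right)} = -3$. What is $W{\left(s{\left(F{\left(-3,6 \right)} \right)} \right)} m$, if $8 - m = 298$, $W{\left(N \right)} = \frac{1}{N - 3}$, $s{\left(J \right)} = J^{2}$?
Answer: $- \frac{145}{3} \approx -48.333$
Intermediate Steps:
$W{\left(N \right)} = \frac{1}{-3 + N}$
$m = -290$ ($m = 8 - 298 = -290$)
$W{\left(s{\left(F{\left(-3,6 \right)} \right)} \right)} m = \frac{1}{-3 + \left(-3\right)^{2}} \left(-290\right) = \frac{1}{-3 + 9} \left(-290\right) = \frac{1}{6} \left(-290\right) = - \frac{145}{3}$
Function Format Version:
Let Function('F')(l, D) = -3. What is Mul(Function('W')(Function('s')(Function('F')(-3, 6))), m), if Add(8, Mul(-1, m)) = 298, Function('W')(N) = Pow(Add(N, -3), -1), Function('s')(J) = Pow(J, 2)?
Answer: Rational(-145, 3) ≈ -48.333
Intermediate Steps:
Function('W')(N) = Pow(Add(-3, N), -1)
m = -290 (m = Add(8, Mul(-1, 298)) = Add(8, -298) = -290)
Mul(Function('W')(Function('s')(Function('F')(-3, 6))), m) = Mul(Pow(Add(-3, Pow(-3, 2)), -1), -290) = Mul(Pow(Add(-3, 9), -1), -290) = Mul(Pow(6, -1), -290) = Mul(Rational(1, 6), -290) = Rational(-145, 3)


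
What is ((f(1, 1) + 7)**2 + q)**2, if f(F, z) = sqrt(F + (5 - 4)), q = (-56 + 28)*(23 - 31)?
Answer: 76017 + 7700*sqrt(2) ≈ 86907.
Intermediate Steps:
q = 224 (q = -28*(-8) = 224)
f(F, z) = sqrt(1 + F) (f(F, z) = sqrt(F + 1) = sqrt(1 + F))
((f(1, 1) + 7)**2 + q)**2 = ((sqrt(1 + 1) + 7)**2 + 224)**2 = ((sqrt(2) + 7)**2 + 224)**2 = ((7 + sqrt(2))**2 + 224)**2 = (224 + (7 + sqrt(2))**2)**2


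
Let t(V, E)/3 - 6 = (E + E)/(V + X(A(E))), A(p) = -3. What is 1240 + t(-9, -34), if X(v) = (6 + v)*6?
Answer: 3706/3 ≈ 1235.3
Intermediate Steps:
X(v) = 36 + 6*v
t(V, E) = 18 + 6*E/(18 + V) (t(V, E) = 18 + 3*((E + E)/(V + (36 + 6*(-3)))) = 18 + 3*((2*E)/(V + (36 - 18))) = 18 + 3*((2*E)/(V + 18)) = 18 + 3*((2*E)/(18 + V)) = 18 + 3*(2*E/(18 + V)) = 18 + 6*E/(18 + V))
1240 + t(-9, -34) = 1240 + 6*(54 - 34 + 3*(-9))/(18 - 9) = 1240 + 6*(54 - 34 - 27)/9 = 1240 + 6*(⅑)*(-7) = 1240 - 14/3 = 3706/3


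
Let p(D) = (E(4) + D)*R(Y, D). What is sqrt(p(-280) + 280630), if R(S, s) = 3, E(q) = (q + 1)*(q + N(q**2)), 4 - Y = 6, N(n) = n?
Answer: sqrt(280090) ≈ 529.24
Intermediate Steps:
Y = -2 (Y = 4 - 1*6 = 4 - 6 = -2)
E(q) = (1 + q)*(q + q**2) (E(q) = (q + 1)*(q + q**2) = (1 + q)*(q + q**2))
p(D) = 300 + 3*D (p(D) = (4*(1 + 4**2 + 2*4) + D)*3 = (4*(1 + 16 + 8) + D)*3 = (4*25 + D)*3 = (100 + D)*3 = 300 + 3*D)
sqrt(p(-280) + 280630) = sqrt((300 + 3*(-280)) + 280630) = sqrt((300 - 840) + 280630) = sqrt(-540 + 280630) = sqrt(280090)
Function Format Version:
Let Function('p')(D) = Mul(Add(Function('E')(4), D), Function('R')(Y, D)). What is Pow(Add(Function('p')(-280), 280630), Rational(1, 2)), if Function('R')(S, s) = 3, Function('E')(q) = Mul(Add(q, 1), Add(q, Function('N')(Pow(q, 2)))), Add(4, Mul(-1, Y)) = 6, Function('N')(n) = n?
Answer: Pow(280090, Rational(1, 2)) ≈ 529.24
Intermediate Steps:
Y = -2 (Y = Add(4, Mul(-1, 6)) = Add(4, -6) = -2)
Function('E')(q) = Mul(Add(1, q), Add(q, Pow(q, 2))) (Function('E')(q) = Mul(Add(q, 1), Add(q, Pow(q, 2))) = Mul(Add(1, q), Add(q, Pow(q, 2))))
Function('p')(D) = Add(300, Mul(3, D)) (Function('p')(D) = Mul(Add(Mul(4, Add(1, Pow(4, 2), Mul(2, 4))), D), 3) = Mul(Add(Mul(4, Add(1, 16, 8)), D), 3) = Mul(Add(Mul(4, 25), D), 3) = Mul(Add(100, D), 3) = Add(300, Mul(3, D)))
Pow(Add(Function('p')(-280), 280630), Rational(1, 2)) = Pow(Add(Add(300, Mul(3, -280)), 280630), Rational(1, 2)) = Pow(Add(Add(300, -840), 280630), Rational(1, 2)) = Pow(Add(-540, 280630), Rational(1, 2)) = Pow(280090, Rational(1, 2))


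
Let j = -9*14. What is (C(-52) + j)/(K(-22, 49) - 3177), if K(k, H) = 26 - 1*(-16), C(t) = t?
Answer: 178/3135 ≈ 0.056778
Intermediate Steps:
j = -126
K(k, H) = 42 (K(k, H) = 26 + 16 = 42)
(C(-52) + j)/(K(-22, 49) - 3177) = (-52 - 126)/(42 - 3177) = -178/(-3135) = -178*(-1/3135) = 178/3135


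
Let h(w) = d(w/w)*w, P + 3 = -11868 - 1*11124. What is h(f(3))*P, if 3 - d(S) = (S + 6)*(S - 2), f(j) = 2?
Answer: -459900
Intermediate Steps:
d(S) = 3 - (-2 + S)*(6 + S) (d(S) = 3 - (S + 6)*(S - 2) = 3 - (6 + S)*(-2 + S) = 3 - (-2 + S)*(6 + S))
P = -22995 (P = -3 + (-11868 - 1*11124) = -3 + (-11868 - 11124) = -3 - 22992 = -22995)
h(w) = 10*w (h(w) = (15 - (w/w)² - 4*w/w)*w = (15 - 1*1² - 4*1)*w = (15 - 1*1 - 4)*w = (15 - 1 - 4)*w = 10*w)
h(f(3))*P = (10*2)*(-22995) = 20*(-22995) = -459900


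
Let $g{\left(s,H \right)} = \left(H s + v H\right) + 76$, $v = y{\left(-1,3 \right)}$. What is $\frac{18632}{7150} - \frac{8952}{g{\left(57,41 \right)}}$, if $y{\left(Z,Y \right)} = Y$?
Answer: $- \frac{1047253}{1133275} \approx -0.92409$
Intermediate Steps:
$v = 3$
$g{\left(s,H \right)} = 76 + 3 H + H s$ ($g{\left(s,H \right)} = \left(H s + 3 H\right) + 76 = \left(3 H + H s\right) + 76 = 76 + 3 H + H s$)
$\frac{18632}{7150} - \frac{8952}{g{\left(57,41 \right)}} = \frac{18632}{7150} - \frac{8952}{76 + 3 \cdot 41 + 41 \cdot 57} = 18632 \cdot \frac{1}{7150} - \frac{8952}{76 + 123 + 2337} = \frac{9316}{3575} - \frac{8952}{2536} = \frac{9316}{3575} - \frac{1119}{317} = - \frac{1047253}{1133275}$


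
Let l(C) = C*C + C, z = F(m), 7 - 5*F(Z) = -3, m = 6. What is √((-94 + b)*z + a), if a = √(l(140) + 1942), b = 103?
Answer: √(18 + √21682) ≈ 12.855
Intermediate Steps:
F(Z) = 2 (F(Z) = 7/5 - ⅕*(-3) = 7/5 + ⅗ = 2)
z = 2
l(C) = C + C² (l(C) = C² + C = C + C²)
a = √21682 (a = √(140*(1 + 140) + 1942) = √(140*141 + 1942) = √(19740 + 1942) = √21682 ≈ 147.25)
√((-94 + b)*z + a) = √((-94 + 103)*2 + √21682) = √(9*2 + √21682) = √(18 + √21682)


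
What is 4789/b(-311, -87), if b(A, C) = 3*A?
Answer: -4789/933 ≈ -5.1329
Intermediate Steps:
4789/b(-311, -87) = 4789/((3*(-311))) = 4789/(-933) = 4789*(-1/933) = -4789/933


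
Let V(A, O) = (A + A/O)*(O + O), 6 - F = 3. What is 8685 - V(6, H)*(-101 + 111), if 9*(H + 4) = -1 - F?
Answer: 27295/3 ≈ 9098.3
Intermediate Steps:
F = 3 (F = 6 - 1*3 = 6 - 3 = 3)
H = -40/9 (H = -4 + (-1 - 1*3)/9 = -4 + (-1 - 3)/9 = -4 + (⅑)*(-4) = -4 - 4/9 = -40/9 ≈ -4.4444)
V(A, O) = 2*O*(A + A/O) (V(A, O) = (A + A/O)*(2*O) = 2*O*(A + A/O))
8685 - V(6, H)*(-101 + 111) = 8685 - 2*6*(1 - 40/9)*(-101 + 111) = 8685 - 2*6*(-31/9)*10 = 8685 - (-124)*10/3 = 8685 - 1*(-1240/3) = 8685 + 1240/3 = 27295/3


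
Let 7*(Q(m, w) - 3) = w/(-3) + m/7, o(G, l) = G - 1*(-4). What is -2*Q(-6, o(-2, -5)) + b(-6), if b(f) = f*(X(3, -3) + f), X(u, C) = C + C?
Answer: 9766/147 ≈ 66.435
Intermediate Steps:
o(G, l) = 4 + G (o(G, l) = G + 4 = 4 + G)
Q(m, w) = 3 - w/21 + m/49 (Q(m, w) = 3 + (w/(-3) + m/7)/7 = 3 + (w*(-⅓) + m*(⅐))/7 = 3 + (-w/3 + m/7)/7 = 3 + (-w/21 + m/49) = 3 - w/21 + m/49)
X(u, C) = 2*C
b(f) = f*(-6 + f) (b(f) = f*(2*(-3) + f) = f*(-6 + f))
-2*Q(-6, o(-2, -5)) + b(-6) = -2*(3 - (4 - 2)/21 + (1/49)*(-6)) - 6*(-6 - 6) = -2*(3 - 1/21*2 - 6/49) - 6*(-12) = -2*(3 - 2/21 - 6/49) + 72 = -2*409/147 + 72 = -818/147 + 72 = 9766/147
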